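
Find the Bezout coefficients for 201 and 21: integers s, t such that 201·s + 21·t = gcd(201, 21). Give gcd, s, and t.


Euclidean algorithm on (201, 21) — divide until remainder is 0:
  201 = 9 · 21 + 12
  21 = 1 · 12 + 9
  12 = 1 · 9 + 3
  9 = 3 · 3 + 0
gcd(201, 21) = 3.
Track Bezout coefficients alongside the remainders: start with r₀ = 201 = a·1 + b·0 (s = 1, t = 0) and r₁ = 21 = a·0 + b·1 (s = 0, t = 1); each new remainder r_{k+1} = r_{k-1} − q_k·r_k inherits s_{k+1} = s_{k-1} − q_k·s_k, t_{k+1} = t_{k-1} − q_k·t_k, so r_k = a·s_k + b·t_k at every step:
  q = 9: r = 12, s = 1 − 9·0 = 1, t = 0 − 9·1 = -9  (check: 201·1 + 21·(-9) = 12)
  q = 1: r = 9, s = 0 − 1·1 = -1, t = 1 − 1·(-9) = 10  (check: 201·(-1) + 21·10 = 9)
  q = 1: r = 3, s = 1 − 1·(-1) = 2, t = -9 − 1·10 = -19  (check: 201·2 + 21·(-19) = 3)
The row with r = 3 (the gcd) gives the Bezout coefficients s = 2, t = -19.
Result: 201 · (2) + 21 · (-19) = 3.

gcd(201, 21) = 3; s = 2, t = -19 (check: 201·2 + 21·(-19) = 3).


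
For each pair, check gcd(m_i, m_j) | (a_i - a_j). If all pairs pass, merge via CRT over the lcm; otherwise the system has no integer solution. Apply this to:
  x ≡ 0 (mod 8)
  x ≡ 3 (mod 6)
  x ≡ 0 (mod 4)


Moduli 8, 6, 4 are not pairwise coprime, so CRT works modulo lcm(m_i) when all pairwise compatibility conditions hold.
Pairwise compatibility: gcd(m_i, m_j) must divide a_i - a_j for every pair.
Merge one congruence at a time:
  Start: x ≡ 0 (mod 8).
  Combine with x ≡ 3 (mod 6): gcd(8, 6) = 2, and 3 - 0 = 3 is NOT divisible by 2.
    ⇒ system is inconsistent (no integer solution).

No solution (the system is inconsistent).


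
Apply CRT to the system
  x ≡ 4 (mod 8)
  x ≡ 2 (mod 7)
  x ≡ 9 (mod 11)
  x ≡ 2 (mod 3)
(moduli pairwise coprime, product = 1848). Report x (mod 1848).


Product of moduli M = 8 · 7 · 11 · 3 = 1848.
Merge one congruence at a time:
  Start: x ≡ 4 (mod 8).
  Combine with x ≡ 2 (mod 7); new modulus lcm = 56.
    Write x = 4 + 8·t and substitute into x ≡ 2 (mod 7): 8·t ≡ 2 − 4 = -2 (mod 7).
    Reduce coefficients mod 7: 1·t ≡ 5 (mod 7).
    So t ≡ 5 (mod 7).
    Then x = 4 + 8·5 = 44, valid modulo lcm(8, 7) = 56: x ≡ 44 (mod 56).
  Combine with x ≡ 9 (mod 11); new modulus lcm = 616.
    Write x = 44 + 56·t and substitute into x ≡ 9 (mod 11): 56·t ≡ 9 − 44 = -35 (mod 11).
    Reduce coefficients mod 11: 1·t ≡ 9 (mod 11).
    So t ≡ 9 (mod 11).
    Then x = 44 + 56·9 = 548, valid modulo lcm(56, 11) = 616: x ≡ 548 (mod 616).
  Combine with x ≡ 2 (mod 3); new modulus lcm = 1848.
    Write x = 548 + 616·t and substitute into x ≡ 2 (mod 3): 616·t ≡ 2 − 548 = -546 (mod 3).
    Reduce coefficients mod 3: 1·t ≡ 0 (mod 3).
    So t ≡ 0 (mod 3).
    Then x = 548 + 616·0 = 548, valid modulo lcm(616, 3) = 1848: x ≡ 548 (mod 1848).
Verify against each original: 548 mod 8 = 4, 548 mod 7 = 2, 548 mod 11 = 9, 548 mod 3 = 2.

x ≡ 548 (mod 1848).


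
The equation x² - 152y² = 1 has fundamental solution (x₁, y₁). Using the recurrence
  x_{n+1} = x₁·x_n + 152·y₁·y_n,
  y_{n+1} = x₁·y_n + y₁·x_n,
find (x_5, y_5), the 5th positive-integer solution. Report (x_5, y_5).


Step 1: Find the fundamental solution (x₁, y₁) of x² - 152y² = 1.
  Expand √152 as a continued fraction. a₀ = ⌊√152⌋ = 12; iterate m_{k+1} = d_k·a_k − m_k, d_{k+1} = (152 − m_{k+1}²)/d_k, a_{k+1} = ⌊(a₀ + m_{k+1})/d_{k+1}⌋ (starting m₀ = 0, d₀ = 1), with convergents p_k = a_k·p_{k-1} + p_{k-2}, q_k = a_k·q_{k-1} + q_{k-2} (p₋₁ = 1, q₋₁ = 0):
  k = 0: a₀ = 12; p₀/q₀ = 12/1; p₀² − 152·q₀² = 144 − 152 = -8.
  k = 1: m = 12, d = 8, a = ⌊(12 + 12)/8⌋ = 3; p/q = (3·12 + 1)/(3·1 + 0) = 37/3; p² − 152·q² = 1369 − 1368 = 1.
  The first convergent with p² − 152·q² = 1 gives the fundamental solution (x₁, y₁) = (37, 3).
Step 2: Apply the recurrence (x_{n+1}, y_{n+1}) = (x₁x_n + 152y₁y_n, x₁y_n + y₁x_n) repeatedly.
  From (x_1, y_1) = (37, 3): x_2 = 37·37 + 152·3·3 = 2737; y_2 = 37·3 + 3·37 = 222.
  From (x_2, y_2) = (2737, 222): x_3 = 37·2737 + 152·3·222 = 202501; y_3 = 37·222 + 3·2737 = 16425.
  From (x_3, y_3) = (202501, 16425): x_4 = 37·202501 + 152·3·16425 = 14982337; y_4 = 37·16425 + 3·202501 = 1215228.
  From (x_4, y_4) = (14982337, 1215228): x_5 = 37·14982337 + 152·3·1215228 = 1108490437; y_5 = 37·1215228 + 3·14982337 = 89910447.
Step 3: Verify x_5² - 152·y_5² = 1228751048920450969 - 1228751048920450968 = 1 (should be 1). ✓

(x_1, y_1) = (37, 3); (x_5, y_5) = (1108490437, 89910447).


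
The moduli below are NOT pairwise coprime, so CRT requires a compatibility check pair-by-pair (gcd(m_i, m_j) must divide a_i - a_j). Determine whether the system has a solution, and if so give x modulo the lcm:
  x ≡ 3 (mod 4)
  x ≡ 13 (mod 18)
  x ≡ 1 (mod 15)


Moduli 4, 18, 15 are not pairwise coprime, so CRT works modulo lcm(m_i) when all pairwise compatibility conditions hold.
Pairwise compatibility: gcd(m_i, m_j) must divide a_i - a_j for every pair.
Merge one congruence at a time:
  Start: x ≡ 3 (mod 4).
  Combine with x ≡ 13 (mod 18): gcd(4, 18) = 2; 13 - 3 = 10, which IS divisible by 2, so compatible.
    Write x = 3 + 4·t and substitute into x ≡ 13 (mod 18): 4·t ≡ 13 − 3 = 10 (mod 18).
    Divide the congruence (and modulus) by g = 2: 2·t ≡ 5 (mod 9).
    The inverse of 2 mod 9 is 5 (since 2·5 = 10 = 1·9 + 1), so t ≡ 5·5 = 25 ≡ 7 (mod 9).
    Then x = 3 + 4·7 = 31, valid modulo lcm(4, 18) = 36: x ≡ 31 (mod 36).
  Combine with x ≡ 1 (mod 15): gcd(36, 15) = 3; 1 - 31 = -30, which IS divisible by 3, so compatible.
    Write x = 31 + 36·t and substitute into x ≡ 1 (mod 15): 36·t ≡ 1 − 31 = -30 (mod 15).
    Divide the congruence (and modulus) by g = 3: 12·t ≡ -10 (mod 5).
    Reduce coefficients mod 5: 2·t ≡ 0 (mod 5).
    The inverse of 2 mod 5 is 3 (since 2·3 = 6 = 1·5 + 1), so t ≡ 3·0 = 0 ≡ 0 (mod 5).
    Then x = 31 + 36·0 = 31, valid modulo lcm(36, 15) = 180: x ≡ 31 (mod 180).
Verify: 31 mod 4 = 3, 31 mod 18 = 13, 31 mod 15 = 1.

x ≡ 31 (mod 180).


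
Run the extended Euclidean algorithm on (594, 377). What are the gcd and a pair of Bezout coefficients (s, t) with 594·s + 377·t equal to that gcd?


Euclidean algorithm on (594, 377) — divide until remainder is 0:
  594 = 1 · 377 + 217
  377 = 1 · 217 + 160
  217 = 1 · 160 + 57
  160 = 2 · 57 + 46
  57 = 1 · 46 + 11
  46 = 4 · 11 + 2
  11 = 5 · 2 + 1
  2 = 2 · 1 + 0
gcd(594, 377) = 1.
Track Bezout coefficients alongside the remainders: start with r₀ = 594 = a·1 + b·0 (s = 1, t = 0) and r₁ = 377 = a·0 + b·1 (s = 0, t = 1); each new remainder r_{k+1} = r_{k-1} − q_k·r_k inherits s_{k+1} = s_{k-1} − q_k·s_k, t_{k+1} = t_{k-1} − q_k·t_k, so r_k = a·s_k + b·t_k at every step:
  q = 1: r = 217, s = 1 − 1·0 = 1, t = 0 − 1·1 = -1  (check: 594·1 + 377·(-1) = 217)
  q = 1: r = 160, s = 0 − 1·1 = -1, t = 1 − 1·(-1) = 2  (check: 594·(-1) + 377·2 = 160)
  q = 1: r = 57, s = 1 − 1·(-1) = 2, t = -1 − 1·2 = -3  (check: 594·2 + 377·(-3) = 57)
  q = 2: r = 46, s = -1 − 2·2 = -5, t = 2 − 2·(-3) = 8  (check: 594·(-5) + 377·8 = 46)
  q = 1: r = 11, s = 2 − 1·(-5) = 7, t = -3 − 1·8 = -11  (check: 594·7 + 377·(-11) = 11)
  q = 4: r = 2, s = -5 − 4·7 = -33, t = 8 − 4·(-11) = 52  (check: 594·(-33) + 377·52 = 2)
  q = 5: r = 1, s = 7 − 5·(-33) = 172, t = -11 − 5·52 = -271  (check: 594·172 + 377·(-271) = 1)
The row with r = 1 (the gcd) gives the Bezout coefficients s = 172, t = -271.
Result: 594 · (172) + 377 · (-271) = 1.

gcd(594, 377) = 1; s = 172, t = -271 (check: 594·172 + 377·(-271) = 1).


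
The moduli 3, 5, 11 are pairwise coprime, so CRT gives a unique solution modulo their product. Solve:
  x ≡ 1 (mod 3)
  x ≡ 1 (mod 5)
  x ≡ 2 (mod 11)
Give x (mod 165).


Moduli 3, 5, 11 are pairwise coprime; by CRT there is a unique solution modulo M = 3 · 5 · 11 = 165.
Solve pairwise, accumulating the modulus:
  Start with x ≡ 1 (mod 3).
  Combine with x ≡ 1 (mod 5): since gcd(3, 5) = 1, we get a unique residue mod 15.
    Write x = 1 + 3·t and substitute into x ≡ 1 (mod 5): 3·t ≡ 1 − 1 = 0 (mod 5).
    The inverse of 3 mod 5 is 2 (since 3·2 = 6 = 1·5 + 1), so t ≡ 2·0 = 0 ≡ 0 (mod 5).
    Then x = 1 + 3·0 = 1, valid modulo lcm(3, 5) = 15: x ≡ 1 (mod 15).
  Combine with x ≡ 2 (mod 11): since gcd(15, 11) = 1, we get a unique residue mod 165.
    Write x = 1 + 15·t and substitute into x ≡ 2 (mod 11): 15·t ≡ 2 − 1 = 1 (mod 11).
    Reduce coefficients mod 11: 4·t ≡ 1 (mod 11).
    The inverse of 4 mod 11 is 3 (since 4·3 = 12 = 1·11 + 1), so t ≡ 3·1 = 3 ≡ 3 (mod 11).
    Then x = 1 + 15·3 = 46, valid modulo lcm(15, 11) = 165: x ≡ 46 (mod 165).
Verify: 46 mod 3 = 1 ✓, 46 mod 5 = 1 ✓, 46 mod 11 = 2 ✓.

x ≡ 46 (mod 165).


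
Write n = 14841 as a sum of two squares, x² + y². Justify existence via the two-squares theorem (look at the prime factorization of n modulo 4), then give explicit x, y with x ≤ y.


Step 1: Factor n = 14841 = 3^2 · 17 · 97.
Step 2: Check the mod-4 condition on each prime factor: 3 ≡ 3 (mod 4), exponent 2 (must be even); 17 ≡ 1 (mod 4), exponent 1; 97 ≡ 1 (mod 4), exponent 1.
All primes ≡ 3 (mod 4) appear to even exponent (or don't appear), so by the two-squares theorem n IS expressible as a sum of two squares.
Step 3: Build a representation. Group n = k² · m with k = 3 and m = 17 · 97 = 1649 (a product of primes ≡ 1 (mod 4)); a representation of m scales to one of n via (k·x)² + (k·y)² = k²(x² + y²). Each prime p ≡ 1 (mod 4) is itself a sum of two squares; find a² by testing p − a² for a perfect square:
  17: 17 − 1² = 16 = 4² ⇒ 17 = 1² + 4².
  97: 97 − 1² = 96, 97 − 2² = 93, 97 − 3² = 88, 97 − 4² = 81 = 9² ⇒ 97 = 4² + 9².
  Combine using the Brahmagupta–Fibonacci identity (a² + b²)(c² + d²) = (ac − bd)² + (ad + bc)² = (ac + bd)² + (ad − bc)²:
  17 · 97 = 1649: from (1² + 4²)(4² + 9²), take (1·4 − 4·9, 1·9 + 4·4) = (4 − 36, 9 + 16) = (-32, 25); dropping signs (only squares matter) gives (32, 25); check 32² + 25² = 1024 + 625 = 1649 ✓.
  Scale by k = 3: (3·32, 3·25) = (96, 75).
Step 4: Order so x ≤ y and verify: 75² + 96² = 5625 + 9216 = 14841 = n. ✓

n = 14841 = 75² + 96² (one valid representation with x ≤ y).


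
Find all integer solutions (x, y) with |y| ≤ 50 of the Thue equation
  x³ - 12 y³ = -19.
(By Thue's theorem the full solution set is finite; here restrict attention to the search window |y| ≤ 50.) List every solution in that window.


The equation is x³ - 12y³ = -19. For fixed y, x³ = 12·y³ − 19, so a solution requires the RHS to be a perfect cube.
Strategy: iterate y from -50 to 50, compute RHS = 12·y³ − 19, and check whether it is a (positive or negative) perfect cube.
Check small values of y:
  y = 0: RHS = -19 is not a perfect cube.
  y = 1: RHS = -7 is not a perfect cube.
  y = -1: RHS = -31 is not a perfect cube.
  y = 2: RHS = 77 is not a perfect cube.
  y = -2: RHS = -115 is not a perfect cube.
  y = 3: RHS = 305 is not a perfect cube.
  y = -3: RHS = -343 = (-7)³ ⇒ x = -7 works.
Continuing the search up to |y| = 50 finds no further solutions beyond those listed.
Collected solutions: (-7, -3).

Solutions (with |y| ≤ 50): (-7, -3).


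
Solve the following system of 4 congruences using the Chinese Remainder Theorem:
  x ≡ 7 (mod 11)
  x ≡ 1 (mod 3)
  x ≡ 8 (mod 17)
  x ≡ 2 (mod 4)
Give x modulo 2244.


Product of moduli M = 11 · 3 · 17 · 4 = 2244.
Merge one congruence at a time:
  Start: x ≡ 7 (mod 11).
  Combine with x ≡ 1 (mod 3); new modulus lcm = 33.
    Write x = 7 + 11·t and substitute into x ≡ 1 (mod 3): 11·t ≡ 1 − 7 = -6 (mod 3).
    Reduce coefficients mod 3: 2·t ≡ 0 (mod 3).
    The inverse of 2 mod 3 is 2 (since 2·2 = 4 = 1·3 + 1), so t ≡ 2·0 = 0 ≡ 0 (mod 3).
    Then x = 7 + 11·0 = 7, valid modulo lcm(11, 3) = 33: x ≡ 7 (mod 33).
  Combine with x ≡ 8 (mod 17); new modulus lcm = 561.
    Write x = 7 + 33·t and substitute into x ≡ 8 (mod 17): 33·t ≡ 8 − 7 = 1 (mod 17).
    Reduce coefficients mod 17: 16·t ≡ 1 (mod 17).
    The inverse of 16 mod 17 is 16 (since 16·16 = 256 = 15·17 + 1), so t ≡ 16·1 = 16 ≡ 16 (mod 17).
    Then x = 7 + 33·16 = 535, valid modulo lcm(33, 17) = 561: x ≡ 535 (mod 561).
  Combine with x ≡ 2 (mod 4); new modulus lcm = 2244.
    Write x = 535 + 561·t and substitute into x ≡ 2 (mod 4): 561·t ≡ 2 − 535 = -533 (mod 4).
    Reduce coefficients mod 4: 1·t ≡ 3 (mod 4).
    So t ≡ 3 (mod 4).
    Then x = 535 + 561·3 = 2218, valid modulo lcm(561, 4) = 2244: x ≡ 2218 (mod 2244).
Verify against each original: 2218 mod 11 = 7, 2218 mod 3 = 1, 2218 mod 17 = 8, 2218 mod 4 = 2.

x ≡ 2218 (mod 2244).


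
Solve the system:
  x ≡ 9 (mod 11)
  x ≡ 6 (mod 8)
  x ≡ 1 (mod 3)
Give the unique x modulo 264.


Moduli 11, 8, 3 are pairwise coprime; by CRT there is a unique solution modulo M = 11 · 8 · 3 = 264.
Solve pairwise, accumulating the modulus:
  Start with x ≡ 9 (mod 11).
  Combine with x ≡ 6 (mod 8): since gcd(11, 8) = 1, we get a unique residue mod 88.
    Write x = 9 + 11·t and substitute into x ≡ 6 (mod 8): 11·t ≡ 6 − 9 = -3 (mod 8).
    Reduce coefficients mod 8: 3·t ≡ 5 (mod 8).
    The inverse of 3 mod 8 is 3 (since 3·3 = 9 = 1·8 + 1), so t ≡ 3·5 = 15 ≡ 7 (mod 8).
    Then x = 9 + 11·7 = 86, valid modulo lcm(11, 8) = 88: x ≡ 86 (mod 88).
  Combine with x ≡ 1 (mod 3): since gcd(88, 3) = 1, we get a unique residue mod 264.
    Write x = 86 + 88·t and substitute into x ≡ 1 (mod 3): 88·t ≡ 1 − 86 = -85 (mod 3).
    Reduce coefficients mod 3: 1·t ≡ 2 (mod 3).
    So t ≡ 2 (mod 3).
    Then x = 86 + 88·2 = 262, valid modulo lcm(88, 3) = 264: x ≡ 262 (mod 264).
Verify: 262 mod 11 = 9 ✓, 262 mod 8 = 6 ✓, 262 mod 3 = 1 ✓.

x ≡ 262 (mod 264).


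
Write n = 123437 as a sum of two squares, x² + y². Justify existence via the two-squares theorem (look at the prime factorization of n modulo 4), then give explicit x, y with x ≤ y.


Step 1: Factor n = 123437 = 17 · 53 · 137.
Step 2: Check the mod-4 condition on each prime factor: 17 ≡ 1 (mod 4), exponent 1; 53 ≡ 1 (mod 4), exponent 1; 137 ≡ 1 (mod 4), exponent 1.
All primes ≡ 3 (mod 4) appear to even exponent (or don't appear), so by the two-squares theorem n IS expressible as a sum of two squares.
Step 3: Build a representation. Here n = 17 · 53 · 137 is a product of primes ≡ 1 (mod 4). Each prime p ≡ 1 (mod 4) is itself a sum of two squares; find a² by testing p − a² for a perfect square:
  17: 17 − 1² = 16 = 4² ⇒ 17 = 1² + 4².
  53: 53 − 1² = 52, 53 − 2² = 49 = 7² ⇒ 53 = 2² + 7².
  137: 137 − 1² = 136, 137 − 2² = 133, 137 − 3² = 128, 137 − 4² = 121 = 11² ⇒ 137 = 4² + 11².
  Combine using the Brahmagupta–Fibonacci identity (a² + b²)(c² + d²) = (ac − bd)² + (ad + bc)² = (ac + bd)² + (ad − bc)²:
  17 · 53 = 901: from (1² + 4²)(2² + 7²), take (1·2 − 4·7, 1·7 + 4·2) = (2 − 28, 7 + 8) = (-26, 15); dropping signs (only squares matter) gives (26, 15); check 26² + 15² = 676 + 225 = 901 ✓.
  901 · 137 = 123437: from (26² + 15²)(4² + 11²), take (26·4 − 15·11, 26·11 + 15·4) = (104 − 165, 286 + 60) = (-61, 346); dropping signs (only squares matter) gives (61, 346); check 61² + 346² = 3721 + 119716 = 123437 ✓.
Step 4: Order so x ≤ y and verify: 61² + 346² = 3721 + 119716 = 123437 = n. ✓

n = 123437 = 61² + 346² (one valid representation with x ≤ y).


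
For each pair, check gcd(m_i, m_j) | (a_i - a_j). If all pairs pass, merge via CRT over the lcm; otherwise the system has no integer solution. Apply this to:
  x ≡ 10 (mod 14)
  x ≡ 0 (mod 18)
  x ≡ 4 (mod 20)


Moduli 14, 18, 20 are not pairwise coprime, so CRT works modulo lcm(m_i) when all pairwise compatibility conditions hold.
Pairwise compatibility: gcd(m_i, m_j) must divide a_i - a_j for every pair.
Merge one congruence at a time:
  Start: x ≡ 10 (mod 14).
  Combine with x ≡ 0 (mod 18): gcd(14, 18) = 2; 0 - 10 = -10, which IS divisible by 2, so compatible.
    Write x = 10 + 14·t and substitute into x ≡ 0 (mod 18): 14·t ≡ 0 − 10 = -10 (mod 18).
    Divide the congruence (and modulus) by g = 2: 7·t ≡ -5 (mod 9).
    Reduce coefficients mod 9: 7·t ≡ 4 (mod 9).
    The inverse of 7 mod 9 is 4 (since 7·4 = 28 = 3·9 + 1), so t ≡ 4·4 = 16 ≡ 7 (mod 9).
    Then x = 10 + 14·7 = 108, valid modulo lcm(14, 18) = 126: x ≡ 108 (mod 126).
  Combine with x ≡ 4 (mod 20): gcd(126, 20) = 2; 4 - 108 = -104, which IS divisible by 2, so compatible.
    Write x = 108 + 126·t and substitute into x ≡ 4 (mod 20): 126·t ≡ 4 − 108 = -104 (mod 20).
    Divide the congruence (and modulus) by g = 2: 63·t ≡ -52 (mod 10).
    Reduce coefficients mod 10: 3·t ≡ 8 (mod 10).
    The inverse of 3 mod 10 is 7 (since 3·7 = 21 = 2·10 + 1), so t ≡ 7·8 = 56 ≡ 6 (mod 10).
    Then x = 108 + 126·6 = 864, valid modulo lcm(126, 20) = 1260: x ≡ 864 (mod 1260).
Verify: 864 mod 14 = 10, 864 mod 18 = 0, 864 mod 20 = 4.

x ≡ 864 (mod 1260).


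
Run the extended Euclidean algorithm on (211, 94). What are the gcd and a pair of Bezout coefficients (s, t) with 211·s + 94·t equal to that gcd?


Euclidean algorithm on (211, 94) — divide until remainder is 0:
  211 = 2 · 94 + 23
  94 = 4 · 23 + 2
  23 = 11 · 2 + 1
  2 = 2 · 1 + 0
gcd(211, 94) = 1.
Track Bezout coefficients alongside the remainders: start with r₀ = 211 = a·1 + b·0 (s = 1, t = 0) and r₁ = 94 = a·0 + b·1 (s = 0, t = 1); each new remainder r_{k+1} = r_{k-1} − q_k·r_k inherits s_{k+1} = s_{k-1} − q_k·s_k, t_{k+1} = t_{k-1} − q_k·t_k, so r_k = a·s_k + b·t_k at every step:
  q = 2: r = 23, s = 1 − 2·0 = 1, t = 0 − 2·1 = -2  (check: 211·1 + 94·(-2) = 23)
  q = 4: r = 2, s = 0 − 4·1 = -4, t = 1 − 4·(-2) = 9  (check: 211·(-4) + 94·9 = 2)
  q = 11: r = 1, s = 1 − 11·(-4) = 45, t = -2 − 11·9 = -101  (check: 211·45 + 94·(-101) = 1)
The row with r = 1 (the gcd) gives the Bezout coefficients s = 45, t = -101.
Result: 211 · (45) + 94 · (-101) = 1.

gcd(211, 94) = 1; s = 45, t = -101 (check: 211·45 + 94·(-101) = 1).


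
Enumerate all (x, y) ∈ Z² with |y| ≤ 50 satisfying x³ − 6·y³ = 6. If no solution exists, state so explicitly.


The equation is x³ - 6y³ = 6. For fixed y, x³ = 6·y³ + 6, so a solution requires the RHS to be a perfect cube.
Strategy: iterate y from -50 to 50, compute RHS = 6·y³ + 6, and check whether it is a (positive or negative) perfect cube.
Check small values of y:
  y = 0: RHS = 6 is not a perfect cube.
  y = 1: RHS = 12 is not a perfect cube.
  y = -1: RHS = 0 = (0)³ ⇒ x = 0 works.
  y = 2: RHS = 54 is not a perfect cube.
  y = -2: RHS = -42 is not a perfect cube.
  y = 3: RHS = 168 is not a perfect cube.
  y = -3: RHS = -156 is not a perfect cube.
Continuing the search up to |y| = 50 finds no further solutions beyond those listed.
Collected solutions: (0, -1).

Solutions (with |y| ≤ 50): (0, -1).


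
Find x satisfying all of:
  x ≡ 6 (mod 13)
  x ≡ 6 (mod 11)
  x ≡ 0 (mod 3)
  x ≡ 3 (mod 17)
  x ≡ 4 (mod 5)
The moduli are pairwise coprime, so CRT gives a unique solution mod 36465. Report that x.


Product of moduli M = 13 · 11 · 3 · 17 · 5 = 36465.
Merge one congruence at a time:
  Start: x ≡ 6 (mod 13).
  Combine with x ≡ 6 (mod 11); new modulus lcm = 143.
    Write x = 6 + 13·t and substitute into x ≡ 6 (mod 11): 13·t ≡ 6 − 6 = 0 (mod 11).
    Reduce coefficients mod 11: 2·t ≡ 0 (mod 11).
    The inverse of 2 mod 11 is 6 (since 2·6 = 12 = 1·11 + 1), so t ≡ 6·0 = 0 ≡ 0 (mod 11).
    Then x = 6 + 13·0 = 6, valid modulo lcm(13, 11) = 143: x ≡ 6 (mod 143).
  Combine with x ≡ 0 (mod 3); new modulus lcm = 429.
    Write x = 6 + 143·t and substitute into x ≡ 0 (mod 3): 143·t ≡ 0 − 6 = -6 (mod 3).
    Reduce coefficients mod 3: 2·t ≡ 0 (mod 3).
    The inverse of 2 mod 3 is 2 (since 2·2 = 4 = 1·3 + 1), so t ≡ 2·0 = 0 ≡ 0 (mod 3).
    Then x = 6 + 143·0 = 6, valid modulo lcm(143, 3) = 429: x ≡ 6 (mod 429).
  Combine with x ≡ 3 (mod 17); new modulus lcm = 7293.
    Write x = 6 + 429·t and substitute into x ≡ 3 (mod 17): 429·t ≡ 3 − 6 = -3 (mod 17).
    Reduce coefficients mod 17: 4·t ≡ 14 (mod 17).
    The inverse of 4 mod 17 is 13 (since 4·13 = 52 = 3·17 + 1), so t ≡ 13·14 = 182 ≡ 12 (mod 17).
    Then x = 6 + 429·12 = 5154, valid modulo lcm(429, 17) = 7293: x ≡ 5154 (mod 7293).
  Combine with x ≡ 4 (mod 5); new modulus lcm = 36465.
    Write x = 5154 + 7293·t and substitute into x ≡ 4 (mod 5): 7293·t ≡ 4 − 5154 = -5150 (mod 5).
    Reduce coefficients mod 5: 3·t ≡ 0 (mod 5).
    The inverse of 3 mod 5 is 2 (since 3·2 = 6 = 1·5 + 1), so t ≡ 2·0 = 0 ≡ 0 (mod 5).
    Then x = 5154 + 7293·0 = 5154, valid modulo lcm(7293, 5) = 36465: x ≡ 5154 (mod 36465).
Verify against each original: 5154 mod 13 = 6, 5154 mod 11 = 6, 5154 mod 3 = 0, 5154 mod 17 = 3, 5154 mod 5 = 4.

x ≡ 5154 (mod 36465).


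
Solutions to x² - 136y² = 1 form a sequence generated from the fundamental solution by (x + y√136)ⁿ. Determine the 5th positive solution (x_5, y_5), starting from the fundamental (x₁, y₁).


Step 1: Find the fundamental solution (x₁, y₁) of x² - 136y² = 1.
  Expand √136 as a continued fraction. a₀ = ⌊√136⌋ = 11; iterate m_{k+1} = d_k·a_k − m_k, d_{k+1} = (136 − m_{k+1}²)/d_k, a_{k+1} = ⌊(a₀ + m_{k+1})/d_{k+1}⌋ (starting m₀ = 0, d₀ = 1), with convergents p_k = a_k·p_{k-1} + p_{k-2}, q_k = a_k·q_{k-1} + q_{k-2} (p₋₁ = 1, q₋₁ = 0):
  k = 0: a₀ = 11; p₀/q₀ = 11/1; p₀² − 136·q₀² = 121 − 136 = -15.
  k = 1: m = 11, d = 15, a = ⌊(11 + 11)/15⌋ = 1; p/q = (1·11 + 1)/(1·1 + 0) = 12/1; p² − 136·q² = 144 − 136 = 8.
  k = 2: m = 4, d = 8, a = ⌊(11 + 4)/8⌋ = 1; p/q = (1·12 + 11)/(1·1 + 1) = 23/2; p² − 136·q² = 529 − 544 = -15.
  k = 3: m = 4, d = 15, a = ⌊(11 + 4)/15⌋ = 1; p/q = (1·23 + 12)/(1·2 + 1) = 35/3; p² − 136·q² = 1225 − 1224 = 1.
  The first convergent with p² − 136·q² = 1 gives the fundamental solution (x₁, y₁) = (35, 3).
Step 2: Apply the recurrence (x_{n+1}, y_{n+1}) = (x₁x_n + 136y₁y_n, x₁y_n + y₁x_n) repeatedly.
  From (x_1, y_1) = (35, 3): x_2 = 35·35 + 136·3·3 = 2449; y_2 = 35·3 + 3·35 = 210.
  From (x_2, y_2) = (2449, 210): x_3 = 35·2449 + 136·3·210 = 171395; y_3 = 35·210 + 3·2449 = 14697.
  From (x_3, y_3) = (171395, 14697): x_4 = 35·171395 + 136·3·14697 = 11995201; y_4 = 35·14697 + 3·171395 = 1028580.
  From (x_4, y_4) = (11995201, 1028580): x_5 = 35·11995201 + 136·3·1028580 = 839492675; y_5 = 35·1028580 + 3·11995201 = 71985903.
Step 3: Verify x_5² - 136·y_5² = 704747951378655625 - 704747951378655624 = 1 (should be 1). ✓

(x_1, y_1) = (35, 3); (x_5, y_5) = (839492675, 71985903).


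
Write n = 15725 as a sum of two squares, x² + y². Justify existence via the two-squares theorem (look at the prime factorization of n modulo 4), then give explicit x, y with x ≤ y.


Step 1: Factor n = 15725 = 5^2 · 17 · 37.
Step 2: Check the mod-4 condition on each prime factor: 5 ≡ 1 (mod 4), exponent 2; 17 ≡ 1 (mod 4), exponent 1; 37 ≡ 1 (mod 4), exponent 1.
All primes ≡ 3 (mod 4) appear to even exponent (or don't appear), so by the two-squares theorem n IS expressible as a sum of two squares.
Step 3: Build a representation. Group n = k² · m with k = 5 and m = 17 · 37 = 629 (a product of primes ≡ 1 (mod 4)); a representation of m scales to one of n via (k·x)² + (k·y)² = k²(x² + y²). Each prime p ≡ 1 (mod 4) is itself a sum of two squares; find a² by testing p − a² for a perfect square:
  17: 17 − 1² = 16 = 4² ⇒ 17 = 1² + 4².
  37: 37 − 1² = 36 = 6² ⇒ 37 = 1² + 6².
  Combine using the Brahmagupta–Fibonacci identity (a² + b²)(c² + d²) = (ac − bd)² + (ad + bc)² = (ac + bd)² + (ad − bc)²:
  17 · 37 = 629: from (1² + 4²)(1² + 6²), take (1·1 − 4·6, 1·6 + 4·1) = (1 − 24, 6 + 4) = (-23, 10); dropping signs (only squares matter) gives (23, 10); check 23² + 10² = 529 + 100 = 629 ✓.
  Scale by k = 5: (5·23, 5·10) = (115, 50).
Step 4: Order so x ≤ y and verify: 50² + 115² = 2500 + 13225 = 15725 = n. ✓

n = 15725 = 50² + 115² (one valid representation with x ≤ y).


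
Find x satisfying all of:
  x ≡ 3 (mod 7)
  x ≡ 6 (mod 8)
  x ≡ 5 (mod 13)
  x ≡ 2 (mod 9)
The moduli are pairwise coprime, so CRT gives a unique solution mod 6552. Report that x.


Product of moduli M = 7 · 8 · 13 · 9 = 6552.
Merge one congruence at a time:
  Start: x ≡ 3 (mod 7).
  Combine with x ≡ 6 (mod 8); new modulus lcm = 56.
    Write x = 3 + 7·t and substitute into x ≡ 6 (mod 8): 7·t ≡ 6 − 3 = 3 (mod 8).
    The inverse of 7 mod 8 is 7 (since 7·7 = 49 = 6·8 + 1), so t ≡ 7·3 = 21 ≡ 5 (mod 8).
    Then x = 3 + 7·5 = 38, valid modulo lcm(7, 8) = 56: x ≡ 38 (mod 56).
  Combine with x ≡ 5 (mod 13); new modulus lcm = 728.
    Write x = 38 + 56·t and substitute into x ≡ 5 (mod 13): 56·t ≡ 5 − 38 = -33 (mod 13).
    Reduce coefficients mod 13: 4·t ≡ 6 (mod 13).
    The inverse of 4 mod 13 is 10 (since 4·10 = 40 = 3·13 + 1), so t ≡ 10·6 = 60 ≡ 8 (mod 13).
    Then x = 38 + 56·8 = 486, valid modulo lcm(56, 13) = 728: x ≡ 486 (mod 728).
  Combine with x ≡ 2 (mod 9); new modulus lcm = 6552.
    Write x = 486 + 728·t and substitute into x ≡ 2 (mod 9): 728·t ≡ 2 − 486 = -484 (mod 9).
    Reduce coefficients mod 9: 8·t ≡ 2 (mod 9).
    The inverse of 8 mod 9 is 8 (since 8·8 = 64 = 7·9 + 1), so t ≡ 8·2 = 16 ≡ 7 (mod 9).
    Then x = 486 + 728·7 = 5582, valid modulo lcm(728, 9) = 6552: x ≡ 5582 (mod 6552).
Verify against each original: 5582 mod 7 = 3, 5582 mod 8 = 6, 5582 mod 13 = 5, 5582 mod 9 = 2.

x ≡ 5582 (mod 6552).


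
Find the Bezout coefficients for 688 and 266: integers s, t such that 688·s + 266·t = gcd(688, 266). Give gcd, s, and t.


Euclidean algorithm on (688, 266) — divide until remainder is 0:
  688 = 2 · 266 + 156
  266 = 1 · 156 + 110
  156 = 1 · 110 + 46
  110 = 2 · 46 + 18
  46 = 2 · 18 + 10
  18 = 1 · 10 + 8
  10 = 1 · 8 + 2
  8 = 4 · 2 + 0
gcd(688, 266) = 2.
Track Bezout coefficients alongside the remainders: start with r₀ = 688 = a·1 + b·0 (s = 1, t = 0) and r₁ = 266 = a·0 + b·1 (s = 0, t = 1); each new remainder r_{k+1} = r_{k-1} − q_k·r_k inherits s_{k+1} = s_{k-1} − q_k·s_k, t_{k+1} = t_{k-1} − q_k·t_k, so r_k = a·s_k + b·t_k at every step:
  q = 2: r = 156, s = 1 − 2·0 = 1, t = 0 − 2·1 = -2  (check: 688·1 + 266·(-2) = 156)
  q = 1: r = 110, s = 0 − 1·1 = -1, t = 1 − 1·(-2) = 3  (check: 688·(-1) + 266·3 = 110)
  q = 1: r = 46, s = 1 − 1·(-1) = 2, t = -2 − 1·3 = -5  (check: 688·2 + 266·(-5) = 46)
  q = 2: r = 18, s = -1 − 2·2 = -5, t = 3 − 2·(-5) = 13  (check: 688·(-5) + 266·13 = 18)
  q = 2: r = 10, s = 2 − 2·(-5) = 12, t = -5 − 2·13 = -31  (check: 688·12 + 266·(-31) = 10)
  q = 1: r = 8, s = -5 − 1·12 = -17, t = 13 − 1·(-31) = 44  (check: 688·(-17) + 266·44 = 8)
  q = 1: r = 2, s = 12 − 1·(-17) = 29, t = -31 − 1·44 = -75  (check: 688·29 + 266·(-75) = 2)
The row with r = 2 (the gcd) gives the Bezout coefficients s = 29, t = -75.
Result: 688 · (29) + 266 · (-75) = 2.

gcd(688, 266) = 2; s = 29, t = -75 (check: 688·29 + 266·(-75) = 2).


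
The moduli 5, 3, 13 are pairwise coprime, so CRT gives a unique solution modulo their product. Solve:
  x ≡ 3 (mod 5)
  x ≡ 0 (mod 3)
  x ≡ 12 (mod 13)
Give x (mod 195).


Moduli 5, 3, 13 are pairwise coprime; by CRT there is a unique solution modulo M = 5 · 3 · 13 = 195.
Solve pairwise, accumulating the modulus:
  Start with x ≡ 3 (mod 5).
  Combine with x ≡ 0 (mod 3): since gcd(5, 3) = 1, we get a unique residue mod 15.
    Write x = 3 + 5·t and substitute into x ≡ 0 (mod 3): 5·t ≡ 0 − 3 = -3 (mod 3).
    Reduce coefficients mod 3: 2·t ≡ 0 (mod 3).
    The inverse of 2 mod 3 is 2 (since 2·2 = 4 = 1·3 + 1), so t ≡ 2·0 = 0 ≡ 0 (mod 3).
    Then x = 3 + 5·0 = 3, valid modulo lcm(5, 3) = 15: x ≡ 3 (mod 15).
  Combine with x ≡ 12 (mod 13): since gcd(15, 13) = 1, we get a unique residue mod 195.
    Write x = 3 + 15·t and substitute into x ≡ 12 (mod 13): 15·t ≡ 12 − 3 = 9 (mod 13).
    Reduce coefficients mod 13: 2·t ≡ 9 (mod 13).
    The inverse of 2 mod 13 is 7 (since 2·7 = 14 = 1·13 + 1), so t ≡ 7·9 = 63 ≡ 11 (mod 13).
    Then x = 3 + 15·11 = 168, valid modulo lcm(15, 13) = 195: x ≡ 168 (mod 195).
Verify: 168 mod 5 = 3 ✓, 168 mod 3 = 0 ✓, 168 mod 13 = 12 ✓.

x ≡ 168 (mod 195).


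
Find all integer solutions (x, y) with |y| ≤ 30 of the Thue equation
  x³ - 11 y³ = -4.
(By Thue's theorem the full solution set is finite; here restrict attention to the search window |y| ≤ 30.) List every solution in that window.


The equation is x³ - 11y³ = -4. For fixed y, x³ = 11·y³ − 4, so a solution requires the RHS to be a perfect cube.
Strategy: iterate y from -30 to 30, compute RHS = 11·y³ − 4, and check whether it is a (positive or negative) perfect cube.
Check small values of y:
  y = 0: RHS = -4 is not a perfect cube.
  y = 1: RHS = 7 is not a perfect cube.
  y = -1: RHS = -15 is not a perfect cube.
  y = 2: RHS = 84 is not a perfect cube.
  y = -2: RHS = -92 is not a perfect cube.
  y = 3: RHS = 293 is not a perfect cube.
  y = -3: RHS = -301 is not a perfect cube.
Continuing the search up to |y| = 30 finds no solutions either.
No (x, y) in the scanned range satisfies the equation.

No integer solutions with |y| ≤ 30.


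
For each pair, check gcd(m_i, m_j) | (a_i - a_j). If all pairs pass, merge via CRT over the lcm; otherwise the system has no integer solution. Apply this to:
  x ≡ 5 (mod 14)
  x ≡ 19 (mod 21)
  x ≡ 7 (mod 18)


Moduli 14, 21, 18 are not pairwise coprime, so CRT works modulo lcm(m_i) when all pairwise compatibility conditions hold.
Pairwise compatibility: gcd(m_i, m_j) must divide a_i - a_j for every pair.
Merge one congruence at a time:
  Start: x ≡ 5 (mod 14).
  Combine with x ≡ 19 (mod 21): gcd(14, 21) = 7; 19 - 5 = 14, which IS divisible by 7, so compatible.
    Write x = 5 + 14·t and substitute into x ≡ 19 (mod 21): 14·t ≡ 19 − 5 = 14 (mod 21).
    Divide the congruence (and modulus) by g = 7: 2·t ≡ 2 (mod 3).
    The inverse of 2 mod 3 is 2 (since 2·2 = 4 = 1·3 + 1), so t ≡ 2·2 = 4 ≡ 1 (mod 3).
    Then x = 5 + 14·1 = 19, valid modulo lcm(14, 21) = 42: x ≡ 19 (mod 42).
  Combine with x ≡ 7 (mod 18): gcd(42, 18) = 6; 7 - 19 = -12, which IS divisible by 6, so compatible.
    Write x = 19 + 42·t and substitute into x ≡ 7 (mod 18): 42·t ≡ 7 − 19 = -12 (mod 18).
    Divide the congruence (and modulus) by g = 6: 7·t ≡ -2 (mod 3).
    Reduce coefficients mod 3: 1·t ≡ 1 (mod 3).
    So t ≡ 1 (mod 3).
    Then x = 19 + 42·1 = 61, valid modulo lcm(42, 18) = 126: x ≡ 61 (mod 126).
Verify: 61 mod 14 = 5, 61 mod 21 = 19, 61 mod 18 = 7.

x ≡ 61 (mod 126).


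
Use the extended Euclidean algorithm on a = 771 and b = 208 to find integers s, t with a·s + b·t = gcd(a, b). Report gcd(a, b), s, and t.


Euclidean algorithm on (771, 208) — divide until remainder is 0:
  771 = 3 · 208 + 147
  208 = 1 · 147 + 61
  147 = 2 · 61 + 25
  61 = 2 · 25 + 11
  25 = 2 · 11 + 3
  11 = 3 · 3 + 2
  3 = 1 · 2 + 1
  2 = 2 · 1 + 0
gcd(771, 208) = 1.
Track Bezout coefficients alongside the remainders: start with r₀ = 771 = a·1 + b·0 (s = 1, t = 0) and r₁ = 208 = a·0 + b·1 (s = 0, t = 1); each new remainder r_{k+1} = r_{k-1} − q_k·r_k inherits s_{k+1} = s_{k-1} − q_k·s_k, t_{k+1} = t_{k-1} − q_k·t_k, so r_k = a·s_k + b·t_k at every step:
  q = 3: r = 147, s = 1 − 3·0 = 1, t = 0 − 3·1 = -3  (check: 771·1 + 208·(-3) = 147)
  q = 1: r = 61, s = 0 − 1·1 = -1, t = 1 − 1·(-3) = 4  (check: 771·(-1) + 208·4 = 61)
  q = 2: r = 25, s = 1 − 2·(-1) = 3, t = -3 − 2·4 = -11  (check: 771·3 + 208·(-11) = 25)
  q = 2: r = 11, s = -1 − 2·3 = -7, t = 4 − 2·(-11) = 26  (check: 771·(-7) + 208·26 = 11)
  q = 2: r = 3, s = 3 − 2·(-7) = 17, t = -11 − 2·26 = -63  (check: 771·17 + 208·(-63) = 3)
  q = 3: r = 2, s = -7 − 3·17 = -58, t = 26 − 3·(-63) = 215  (check: 771·(-58) + 208·215 = 2)
  q = 1: r = 1, s = 17 − 1·(-58) = 75, t = -63 − 1·215 = -278  (check: 771·75 + 208·(-278) = 1)
The row with r = 1 (the gcd) gives the Bezout coefficients s = 75, t = -278.
Result: 771 · (75) + 208 · (-278) = 1.

gcd(771, 208) = 1; s = 75, t = -278 (check: 771·75 + 208·(-278) = 1).


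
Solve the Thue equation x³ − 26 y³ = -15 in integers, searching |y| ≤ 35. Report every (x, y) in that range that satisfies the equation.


The equation is x³ - 26y³ = -15. For fixed y, x³ = 26·y³ − 15, so a solution requires the RHS to be a perfect cube.
Strategy: iterate y from -35 to 35, compute RHS = 26·y³ − 15, and check whether it is a (positive or negative) perfect cube.
Check small values of y:
  y = 0: RHS = -15 is not a perfect cube.
  y = 1: RHS = 11 is not a perfect cube.
  y = -1: RHS = -41 is not a perfect cube.
  y = 2: RHS = 193 is not a perfect cube.
  y = -2: RHS = -223 is not a perfect cube.
  y = 3: RHS = 687 is not a perfect cube.
  y = -3: RHS = -717 is not a perfect cube.
Continuing the search up to |y| = 35 finds no solutions either.
No (x, y) in the scanned range satisfies the equation.

No integer solutions with |y| ≤ 35.


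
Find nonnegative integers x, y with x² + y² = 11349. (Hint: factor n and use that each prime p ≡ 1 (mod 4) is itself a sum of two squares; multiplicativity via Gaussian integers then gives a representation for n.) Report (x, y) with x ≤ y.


Step 1: Factor n = 11349 = 3^2 · 13 · 97.
Step 2: Check the mod-4 condition on each prime factor: 3 ≡ 3 (mod 4), exponent 2 (must be even); 13 ≡ 1 (mod 4), exponent 1; 97 ≡ 1 (mod 4), exponent 1.
All primes ≡ 3 (mod 4) appear to even exponent (or don't appear), so by the two-squares theorem n IS expressible as a sum of two squares.
Step 3: Build a representation. Group n = k² · m with k = 3 and m = 13 · 97 = 1261 (a product of primes ≡ 1 (mod 4)); a representation of m scales to one of n via (k·x)² + (k·y)² = k²(x² + y²). Each prime p ≡ 1 (mod 4) is itself a sum of two squares; find a² by testing p − a² for a perfect square:
  13: 13 − 1² = 12, 13 − 2² = 9 = 3² ⇒ 13 = 2² + 3².
  97: 97 − 1² = 96, 97 − 2² = 93, 97 − 3² = 88, 97 − 4² = 81 = 9² ⇒ 97 = 4² + 9².
  Combine using the Brahmagupta–Fibonacci identity (a² + b²)(c² + d²) = (ac − bd)² + (ad + bc)² = (ac + bd)² + (ad − bc)²:
  13 · 97 = 1261: from (2² + 3²)(4² + 9²), take (2·4 − 3·9, 2·9 + 3·4) = (8 − 27, 18 + 12) = (-19, 30); dropping signs (only squares matter) gives (19, 30); check 19² + 30² = 361 + 900 = 1261 ✓.
  Scale by k = 3: (3·19, 3·30) = (57, 90).
Step 4: Order so x ≤ y and verify: 57² + 90² = 3249 + 8100 = 11349 = n. ✓

n = 11349 = 57² + 90² (one valid representation with x ≤ y).


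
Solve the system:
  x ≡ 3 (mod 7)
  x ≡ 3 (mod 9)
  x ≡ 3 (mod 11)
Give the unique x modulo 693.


Moduli 7, 9, 11 are pairwise coprime; by CRT there is a unique solution modulo M = 7 · 9 · 11 = 693.
Solve pairwise, accumulating the modulus:
  Start with x ≡ 3 (mod 7).
  Combine with x ≡ 3 (mod 9): since gcd(7, 9) = 1, we get a unique residue mod 63.
    Write x = 3 + 7·t and substitute into x ≡ 3 (mod 9): 7·t ≡ 3 − 3 = 0 (mod 9).
    The inverse of 7 mod 9 is 4 (since 7·4 = 28 = 3·9 + 1), so t ≡ 4·0 = 0 ≡ 0 (mod 9).
    Then x = 3 + 7·0 = 3, valid modulo lcm(7, 9) = 63: x ≡ 3 (mod 63).
  Combine with x ≡ 3 (mod 11): since gcd(63, 11) = 1, we get a unique residue mod 693.
    Write x = 3 + 63·t and substitute into x ≡ 3 (mod 11): 63·t ≡ 3 − 3 = 0 (mod 11).
    Reduce coefficients mod 11: 8·t ≡ 0 (mod 11).
    The inverse of 8 mod 11 is 7 (since 8·7 = 56 = 5·11 + 1), so t ≡ 7·0 = 0 ≡ 0 (mod 11).
    Then x = 3 + 63·0 = 3, valid modulo lcm(63, 11) = 693: x ≡ 3 (mod 693).
Verify: 3 mod 7 = 3 ✓, 3 mod 9 = 3 ✓, 3 mod 11 = 3 ✓.

x ≡ 3 (mod 693).


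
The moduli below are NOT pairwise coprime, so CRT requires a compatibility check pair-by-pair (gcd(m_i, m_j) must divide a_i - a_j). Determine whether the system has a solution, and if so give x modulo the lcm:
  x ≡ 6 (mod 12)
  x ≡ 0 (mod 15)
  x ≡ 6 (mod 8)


Moduli 12, 15, 8 are not pairwise coprime, so CRT works modulo lcm(m_i) when all pairwise compatibility conditions hold.
Pairwise compatibility: gcd(m_i, m_j) must divide a_i - a_j for every pair.
Merge one congruence at a time:
  Start: x ≡ 6 (mod 12).
  Combine with x ≡ 0 (mod 15): gcd(12, 15) = 3; 0 - 6 = -6, which IS divisible by 3, so compatible.
    Write x = 6 + 12·t and substitute into x ≡ 0 (mod 15): 12·t ≡ 0 − 6 = -6 (mod 15).
    Divide the congruence (and modulus) by g = 3: 4·t ≡ -2 (mod 5).
    Reduce coefficients mod 5: 4·t ≡ 3 (mod 5).
    The inverse of 4 mod 5 is 4 (since 4·4 = 16 = 3·5 + 1), so t ≡ 4·3 = 12 ≡ 2 (mod 5).
    Then x = 6 + 12·2 = 30, valid modulo lcm(12, 15) = 60: x ≡ 30 (mod 60).
  Combine with x ≡ 6 (mod 8): gcd(60, 8) = 4; 6 - 30 = -24, which IS divisible by 4, so compatible.
    Write x = 30 + 60·t and substitute into x ≡ 6 (mod 8): 60·t ≡ 6 − 30 = -24 (mod 8).
    Divide the congruence (and modulus) by g = 4: 15·t ≡ -6 (mod 2).
    Reduce coefficients mod 2: 1·t ≡ 0 (mod 2).
    So t ≡ 0 (mod 2).
    Then x = 30 + 60·0 = 30, valid modulo lcm(60, 8) = 120: x ≡ 30 (mod 120).
Verify: 30 mod 12 = 6, 30 mod 15 = 0, 30 mod 8 = 6.

x ≡ 30 (mod 120).


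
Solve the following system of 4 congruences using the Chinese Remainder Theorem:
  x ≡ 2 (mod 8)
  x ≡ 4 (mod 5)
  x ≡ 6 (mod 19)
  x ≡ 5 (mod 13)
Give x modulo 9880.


Product of moduli M = 8 · 5 · 19 · 13 = 9880.
Merge one congruence at a time:
  Start: x ≡ 2 (mod 8).
  Combine with x ≡ 4 (mod 5); new modulus lcm = 40.
    Write x = 2 + 8·t and substitute into x ≡ 4 (mod 5): 8·t ≡ 4 − 2 = 2 (mod 5).
    Reduce coefficients mod 5: 3·t ≡ 2 (mod 5).
    The inverse of 3 mod 5 is 2 (since 3·2 = 6 = 1·5 + 1), so t ≡ 2·2 = 4 ≡ 4 (mod 5).
    Then x = 2 + 8·4 = 34, valid modulo lcm(8, 5) = 40: x ≡ 34 (mod 40).
  Combine with x ≡ 6 (mod 19); new modulus lcm = 760.
    Write x = 34 + 40·t and substitute into x ≡ 6 (mod 19): 40·t ≡ 6 − 34 = -28 (mod 19).
    Reduce coefficients mod 19: 2·t ≡ 10 (mod 19).
    The inverse of 2 mod 19 is 10 (since 2·10 = 20 = 1·19 + 1), so t ≡ 10·10 = 100 ≡ 5 (mod 19).
    Then x = 34 + 40·5 = 234, valid modulo lcm(40, 19) = 760: x ≡ 234 (mod 760).
  Combine with x ≡ 5 (mod 13); new modulus lcm = 9880.
    Write x = 234 + 760·t and substitute into x ≡ 5 (mod 13): 760·t ≡ 5 − 234 = -229 (mod 13).
    Reduce coefficients mod 13: 6·t ≡ 5 (mod 13).
    The inverse of 6 mod 13 is 11 (since 6·11 = 66 = 5·13 + 1), so t ≡ 11·5 = 55 ≡ 3 (mod 13).
    Then x = 234 + 760·3 = 2514, valid modulo lcm(760, 13) = 9880: x ≡ 2514 (mod 9880).
Verify against each original: 2514 mod 8 = 2, 2514 mod 5 = 4, 2514 mod 19 = 6, 2514 mod 13 = 5.

x ≡ 2514 (mod 9880).


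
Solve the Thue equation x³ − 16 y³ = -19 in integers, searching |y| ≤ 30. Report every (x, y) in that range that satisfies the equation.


The equation is x³ - 16y³ = -19. For fixed y, x³ = 16·y³ − 19, so a solution requires the RHS to be a perfect cube.
Strategy: iterate y from -30 to 30, compute RHS = 16·y³ − 19, and check whether it is a (positive or negative) perfect cube.
Check small values of y:
  y = 0: RHS = -19 is not a perfect cube.
  y = 1: RHS = -3 is not a perfect cube.
  y = -1: RHS = -35 is not a perfect cube.
  y = 2: RHS = 109 is not a perfect cube.
  y = -2: RHS = -147 is not a perfect cube.
  y = 3: RHS = 413 is not a perfect cube.
  y = -3: RHS = -451 is not a perfect cube.
Continuing the search up to |y| = 30 finds no solutions either.
No (x, y) in the scanned range satisfies the equation.

No integer solutions with |y| ≤ 30.
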